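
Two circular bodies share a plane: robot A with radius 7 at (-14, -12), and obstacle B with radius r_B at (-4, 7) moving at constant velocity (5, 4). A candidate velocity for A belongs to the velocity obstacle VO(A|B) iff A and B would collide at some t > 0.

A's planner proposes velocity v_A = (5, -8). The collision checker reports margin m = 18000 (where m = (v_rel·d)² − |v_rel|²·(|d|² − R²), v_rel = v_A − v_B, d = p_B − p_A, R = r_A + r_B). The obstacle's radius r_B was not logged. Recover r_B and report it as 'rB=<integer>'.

m = 18000
d = (10, 19);  v_rel = (0, -12),  |v_rel|² = 144
v_rel×d = (0)·(19) − (-12)·(10) = 120
since m = R²·144 − 120²:  R² = (14400 + 18000) / 144 = 225
R = √225 = 15  ⇒  r_B = 15 − 7 = 8

rB=8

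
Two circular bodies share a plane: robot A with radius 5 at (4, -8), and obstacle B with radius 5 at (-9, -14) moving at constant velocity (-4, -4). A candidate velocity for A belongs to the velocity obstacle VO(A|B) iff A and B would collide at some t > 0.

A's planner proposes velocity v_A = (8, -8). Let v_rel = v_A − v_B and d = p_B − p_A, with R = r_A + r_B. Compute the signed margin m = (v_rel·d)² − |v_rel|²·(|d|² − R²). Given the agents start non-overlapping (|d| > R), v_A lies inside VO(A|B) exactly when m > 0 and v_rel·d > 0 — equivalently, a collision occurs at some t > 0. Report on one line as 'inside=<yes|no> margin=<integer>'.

d = (-13, -6),  |d|² = 205;  R = 5+5 = 10,  c = 205−10² = 105
v_rel = (12, -4),  |v_rel|² = 160;  v_rel·d = (12)·(-13) + (-4)·(-6) = -132
160·t² + 264·t + 105 = 0  ⇒  m = (-132)² − 160·105 = 624
m = 624 > 0,  v_rel·d = -132 < 0  ⇒  outside

inside=no margin=624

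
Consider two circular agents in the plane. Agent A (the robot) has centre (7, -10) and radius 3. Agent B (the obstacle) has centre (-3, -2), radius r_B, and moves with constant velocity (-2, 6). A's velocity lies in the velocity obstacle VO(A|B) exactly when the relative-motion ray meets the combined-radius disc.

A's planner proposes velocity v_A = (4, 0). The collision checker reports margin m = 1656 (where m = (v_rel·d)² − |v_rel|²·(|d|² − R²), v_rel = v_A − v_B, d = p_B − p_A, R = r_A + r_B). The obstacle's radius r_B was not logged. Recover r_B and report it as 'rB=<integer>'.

m = 1656
d = (-10, 8);  v_rel = (6, -6),  |v_rel|² = 72
v_rel×d = (6)·(8) − (-6)·(-10) = -12
since m = R²·72 − (-12)²:  R² = (144 + 1656) / 72 = 25
R = √25 = 5  ⇒  r_B = 5 − 3 = 2

rB=2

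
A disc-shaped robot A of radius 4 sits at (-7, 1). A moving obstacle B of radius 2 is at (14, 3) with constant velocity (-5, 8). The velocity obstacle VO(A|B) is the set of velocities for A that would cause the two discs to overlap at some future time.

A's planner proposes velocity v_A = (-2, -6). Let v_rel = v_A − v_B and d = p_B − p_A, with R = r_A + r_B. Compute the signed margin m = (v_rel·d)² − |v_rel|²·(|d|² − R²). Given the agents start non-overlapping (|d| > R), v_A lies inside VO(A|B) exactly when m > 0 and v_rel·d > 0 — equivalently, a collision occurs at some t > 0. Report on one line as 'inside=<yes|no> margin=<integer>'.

d = (21, 2),  |d|² = 445;  R = 4+2 = 6,  c = 445−6² = 409
v_rel = (3, -14),  |v_rel|² = 205;  v_rel·d = (3)·(21) + (-14)·(2) = 35
205·t² − 70·t + 409 = 0  ⇒  m = 35² − 205·409 = -82620
m = -82620 < 0,  v_rel·d = 35 > 0  ⇒  outside

inside=no margin=-82620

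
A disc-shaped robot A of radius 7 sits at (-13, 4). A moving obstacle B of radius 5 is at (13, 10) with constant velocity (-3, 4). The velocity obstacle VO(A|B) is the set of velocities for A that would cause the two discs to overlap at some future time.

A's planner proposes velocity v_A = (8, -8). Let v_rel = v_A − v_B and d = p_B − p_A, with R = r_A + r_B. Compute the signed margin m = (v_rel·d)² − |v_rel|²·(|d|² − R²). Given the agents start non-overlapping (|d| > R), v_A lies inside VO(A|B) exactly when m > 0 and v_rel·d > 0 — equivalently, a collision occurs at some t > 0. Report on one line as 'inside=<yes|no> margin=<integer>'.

d = (26, 6),  |d|² = 712;  R = 7+5 = 12,  c = 712−12² = 568
v_rel = (11, -12),  |v_rel|² = 265;  v_rel·d = (11)·(26) + (-12)·(6) = 214
265·t² − 428·t + 568 = 0  ⇒  m = 214² − 265·568 = -104724
m = -104724 < 0,  v_rel·d = 214 > 0  ⇒  outside

inside=no margin=-104724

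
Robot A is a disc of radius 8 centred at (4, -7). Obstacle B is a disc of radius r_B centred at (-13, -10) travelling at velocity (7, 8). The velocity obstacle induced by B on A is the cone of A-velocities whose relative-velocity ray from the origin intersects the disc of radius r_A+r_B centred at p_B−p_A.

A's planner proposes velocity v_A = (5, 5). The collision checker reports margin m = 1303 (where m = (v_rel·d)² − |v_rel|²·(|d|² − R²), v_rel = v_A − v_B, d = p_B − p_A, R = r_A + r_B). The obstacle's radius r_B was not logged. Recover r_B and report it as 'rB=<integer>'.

m = 1303
d = (-17, -3);  v_rel = (-2, -3),  |v_rel|² = 13
v_rel×d = (-2)·(-3) − (-3)·(-17) = -45
since m = R²·13 − (-45)²:  R² = (2025 + 1303) / 13 = 256
R = √256 = 16  ⇒  r_B = 16 − 8 = 8

rB=8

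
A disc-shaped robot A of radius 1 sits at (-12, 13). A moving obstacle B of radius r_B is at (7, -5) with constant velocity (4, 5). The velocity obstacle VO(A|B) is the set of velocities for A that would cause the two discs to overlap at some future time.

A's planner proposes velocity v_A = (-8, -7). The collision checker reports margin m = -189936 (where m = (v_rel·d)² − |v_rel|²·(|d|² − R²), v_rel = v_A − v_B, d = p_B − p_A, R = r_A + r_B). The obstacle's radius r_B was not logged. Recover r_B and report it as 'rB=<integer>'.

m = -189936
d = (19, -18);  v_rel = (-12, -12),  |v_rel|² = 288
v_rel×d = (-12)·(-18) − (-12)·(19) = 444
since m = R²·288 − 444²:  R² = (197136 + -189936) / 288 = 25
R = √25 = 5  ⇒  r_B = 5 − 1 = 4

rB=4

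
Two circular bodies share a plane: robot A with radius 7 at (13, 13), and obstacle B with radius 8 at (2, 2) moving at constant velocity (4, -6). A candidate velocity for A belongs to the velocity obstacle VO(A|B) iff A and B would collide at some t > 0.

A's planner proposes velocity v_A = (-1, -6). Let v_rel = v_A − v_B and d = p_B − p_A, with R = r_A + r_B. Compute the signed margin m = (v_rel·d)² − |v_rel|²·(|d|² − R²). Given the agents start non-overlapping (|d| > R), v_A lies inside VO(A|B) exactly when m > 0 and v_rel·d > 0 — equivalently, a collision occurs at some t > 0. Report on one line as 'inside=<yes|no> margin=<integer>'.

d = (-11, -11),  |d|² = 242;  R = 7+8 = 15,  c = 242−15² = 17
v_rel = (-5, 0),  |v_rel|² = 25;  v_rel·d = (-5)·(-11) + (0)·(-11) = 55
25·t² − 110·t + 17 = 0  ⇒  m = 55² − 25·17 = 2600
m = 2600 > 0,  v_rel·d = 55 > 0  ⇒  inside

inside=yes margin=2600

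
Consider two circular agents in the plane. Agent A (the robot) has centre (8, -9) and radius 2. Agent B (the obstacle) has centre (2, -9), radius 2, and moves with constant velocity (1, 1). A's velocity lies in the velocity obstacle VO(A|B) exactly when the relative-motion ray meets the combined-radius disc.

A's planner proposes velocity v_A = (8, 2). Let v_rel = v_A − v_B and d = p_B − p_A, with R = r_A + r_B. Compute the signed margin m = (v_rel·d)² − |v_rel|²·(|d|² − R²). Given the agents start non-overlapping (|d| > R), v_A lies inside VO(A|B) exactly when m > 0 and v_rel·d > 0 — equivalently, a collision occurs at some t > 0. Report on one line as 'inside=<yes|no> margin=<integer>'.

d = (-6, 0),  |d|² = 36;  R = 2+2 = 4,  c = 36−4² = 20
v_rel = (7, 1),  |v_rel|² = 50;  v_rel·d = (7)·(-6) + (1)·(0) = -42
50·t² + 84·t + 20 = 0  ⇒  m = (-42)² − 50·20 = 764
m = 764 > 0,  v_rel·d = -42 < 0  ⇒  outside

inside=no margin=764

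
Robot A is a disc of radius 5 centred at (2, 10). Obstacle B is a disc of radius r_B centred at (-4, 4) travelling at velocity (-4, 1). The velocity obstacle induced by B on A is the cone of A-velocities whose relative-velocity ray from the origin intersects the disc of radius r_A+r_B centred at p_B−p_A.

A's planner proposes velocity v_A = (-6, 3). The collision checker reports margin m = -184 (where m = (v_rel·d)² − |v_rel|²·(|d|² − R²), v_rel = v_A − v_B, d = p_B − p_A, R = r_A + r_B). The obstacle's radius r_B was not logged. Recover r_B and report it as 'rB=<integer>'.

m = -184
d = (-6, -6);  v_rel = (-2, 2),  |v_rel|² = 8
v_rel×d = (-2)·(-6) − (2)·(-6) = 24
since m = R²·8 − 24²:  R² = (576 + -184) / 8 = 49
R = √49 = 7  ⇒  r_B = 7 − 5 = 2

rB=2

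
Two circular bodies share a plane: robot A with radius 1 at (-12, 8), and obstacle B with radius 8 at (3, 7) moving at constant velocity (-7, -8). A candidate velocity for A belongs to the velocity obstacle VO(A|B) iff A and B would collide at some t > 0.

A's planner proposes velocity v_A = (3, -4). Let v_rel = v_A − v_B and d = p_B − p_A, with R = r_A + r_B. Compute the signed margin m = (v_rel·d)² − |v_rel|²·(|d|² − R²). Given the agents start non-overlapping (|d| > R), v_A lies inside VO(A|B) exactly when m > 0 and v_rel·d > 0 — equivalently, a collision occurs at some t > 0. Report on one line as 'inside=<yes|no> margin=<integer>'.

d = (15, -1),  |d|² = 226;  R = 1+8 = 9,  c = 226−9² = 145
v_rel = (10, 4),  |v_rel|² = 116;  v_rel·d = (10)·(15) + (4)·(-1) = 146
116·t² − 292·t + 145 = 0  ⇒  m = 146² − 116·145 = 4496
m = 4496 > 0,  v_rel·d = 146 > 0  ⇒  inside

inside=yes margin=4496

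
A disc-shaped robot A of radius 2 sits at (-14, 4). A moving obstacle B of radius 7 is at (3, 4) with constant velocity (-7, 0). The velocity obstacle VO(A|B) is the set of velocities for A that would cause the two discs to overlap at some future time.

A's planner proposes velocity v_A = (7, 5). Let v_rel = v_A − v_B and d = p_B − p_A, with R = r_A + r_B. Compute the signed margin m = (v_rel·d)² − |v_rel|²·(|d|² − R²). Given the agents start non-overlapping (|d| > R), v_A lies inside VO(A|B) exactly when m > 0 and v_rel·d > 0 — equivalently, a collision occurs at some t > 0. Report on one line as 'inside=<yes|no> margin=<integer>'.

d = (17, 0),  |d|² = 289;  R = 2+7 = 9,  c = 289−9² = 208
v_rel = (14, 5),  |v_rel|² = 221;  v_rel·d = (14)·(17) + (5)·(0) = 238
221·t² − 476·t + 208 = 0  ⇒  m = 238² − 221·208 = 10676
m = 10676 > 0,  v_rel·d = 238 > 0  ⇒  inside

inside=yes margin=10676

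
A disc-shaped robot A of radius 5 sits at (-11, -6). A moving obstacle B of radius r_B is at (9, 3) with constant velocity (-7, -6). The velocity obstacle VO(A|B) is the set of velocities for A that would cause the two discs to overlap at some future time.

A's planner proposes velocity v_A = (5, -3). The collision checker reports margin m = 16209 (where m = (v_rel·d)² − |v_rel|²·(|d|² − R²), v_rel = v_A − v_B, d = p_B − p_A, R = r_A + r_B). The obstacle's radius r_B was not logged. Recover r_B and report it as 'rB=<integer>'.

m = 16209
d = (20, 9);  v_rel = (12, 3),  |v_rel|² = 153
v_rel×d = (12)·(9) − (3)·(20) = 48
since m = R²·153 − 48²:  R² = (2304 + 16209) / 153 = 121
R = √121 = 11  ⇒  r_B = 11 − 5 = 6

rB=6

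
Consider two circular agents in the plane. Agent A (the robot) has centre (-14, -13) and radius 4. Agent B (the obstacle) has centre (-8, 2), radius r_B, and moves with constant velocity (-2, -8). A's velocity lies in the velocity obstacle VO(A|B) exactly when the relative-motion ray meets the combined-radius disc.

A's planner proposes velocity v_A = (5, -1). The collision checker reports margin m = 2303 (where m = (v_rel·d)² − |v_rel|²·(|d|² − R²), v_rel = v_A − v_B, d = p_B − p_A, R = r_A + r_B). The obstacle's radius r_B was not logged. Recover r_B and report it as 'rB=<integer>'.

m = 2303
d = (6, 15);  v_rel = (7, 7),  |v_rel|² = 98
v_rel×d = (7)·(15) − (7)·(6) = 63
since m = R²·98 − 63²:  R² = (3969 + 2303) / 98 = 64
R = √64 = 8  ⇒  r_B = 8 − 4 = 4

rB=4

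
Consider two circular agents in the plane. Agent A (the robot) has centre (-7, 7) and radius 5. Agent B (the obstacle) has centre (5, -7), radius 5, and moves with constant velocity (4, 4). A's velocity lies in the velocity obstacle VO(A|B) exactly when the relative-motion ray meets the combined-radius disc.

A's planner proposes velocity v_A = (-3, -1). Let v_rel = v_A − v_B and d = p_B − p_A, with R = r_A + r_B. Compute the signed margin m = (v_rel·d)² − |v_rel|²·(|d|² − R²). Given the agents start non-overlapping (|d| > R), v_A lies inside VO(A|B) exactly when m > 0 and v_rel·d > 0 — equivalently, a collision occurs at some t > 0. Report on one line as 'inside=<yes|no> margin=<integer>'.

d = (12, -14),  |d|² = 340;  R = 5+5 = 10,  c = 340−10² = 240
v_rel = (-7, -5),  |v_rel|² = 74;  v_rel·d = (-7)·(12) + (-5)·(-14) = -14
74·t² + 28·t + 240 = 0  ⇒  m = (-14)² − 74·240 = -17564
m = -17564 < 0,  v_rel·d = -14 < 0  ⇒  outside

inside=no margin=-17564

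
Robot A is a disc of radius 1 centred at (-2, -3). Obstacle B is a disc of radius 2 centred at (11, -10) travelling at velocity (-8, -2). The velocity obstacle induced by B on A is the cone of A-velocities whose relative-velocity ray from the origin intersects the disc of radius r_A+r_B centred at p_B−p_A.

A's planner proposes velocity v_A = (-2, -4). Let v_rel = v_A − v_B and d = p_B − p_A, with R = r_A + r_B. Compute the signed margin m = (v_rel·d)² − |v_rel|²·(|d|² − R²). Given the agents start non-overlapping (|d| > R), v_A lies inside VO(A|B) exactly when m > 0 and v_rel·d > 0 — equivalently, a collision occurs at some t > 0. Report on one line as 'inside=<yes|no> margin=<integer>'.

d = (13, -7),  |d|² = 218;  R = 1+2 = 3,  c = 218−3² = 209
v_rel = (6, -2),  |v_rel|² = 40;  v_rel·d = (6)·(13) + (-2)·(-7) = 92
40·t² − 184·t + 209 = 0  ⇒  m = 92² − 40·209 = 104
m = 104 > 0,  v_rel·d = 92 > 0  ⇒  inside

inside=yes margin=104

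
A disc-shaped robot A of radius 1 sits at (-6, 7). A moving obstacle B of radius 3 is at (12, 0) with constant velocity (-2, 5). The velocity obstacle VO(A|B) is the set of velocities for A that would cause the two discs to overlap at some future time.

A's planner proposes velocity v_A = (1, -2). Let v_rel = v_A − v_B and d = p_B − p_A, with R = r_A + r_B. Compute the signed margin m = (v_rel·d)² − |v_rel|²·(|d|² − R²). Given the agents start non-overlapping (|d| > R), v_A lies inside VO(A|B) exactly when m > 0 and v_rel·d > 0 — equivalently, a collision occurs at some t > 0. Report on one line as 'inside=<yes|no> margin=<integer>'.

d = (18, -7),  |d|² = 373;  R = 1+3 = 4,  c = 373−4² = 357
v_rel = (3, -7),  |v_rel|² = 58;  v_rel·d = (3)·(18) + (-7)·(-7) = 103
58·t² − 206·t + 357 = 0  ⇒  m = 103² − 58·357 = -10097
m = -10097 < 0,  v_rel·d = 103 > 0  ⇒  outside

inside=no margin=-10097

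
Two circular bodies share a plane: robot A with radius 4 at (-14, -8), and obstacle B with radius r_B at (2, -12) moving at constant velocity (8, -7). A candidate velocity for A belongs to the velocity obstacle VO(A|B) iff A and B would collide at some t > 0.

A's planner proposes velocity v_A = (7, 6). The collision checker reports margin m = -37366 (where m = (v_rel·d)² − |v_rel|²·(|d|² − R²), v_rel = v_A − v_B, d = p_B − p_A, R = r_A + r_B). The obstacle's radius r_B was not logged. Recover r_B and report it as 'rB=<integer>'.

m = -37366
d = (16, -4);  v_rel = (-1, 13),  |v_rel|² = 170
v_rel×d = (-1)·(-4) − (13)·(16) = -204
since m = R²·170 − (-204)²:  R² = (41616 + -37366) / 170 = 25
R = √25 = 5  ⇒  r_B = 5 − 4 = 1

rB=1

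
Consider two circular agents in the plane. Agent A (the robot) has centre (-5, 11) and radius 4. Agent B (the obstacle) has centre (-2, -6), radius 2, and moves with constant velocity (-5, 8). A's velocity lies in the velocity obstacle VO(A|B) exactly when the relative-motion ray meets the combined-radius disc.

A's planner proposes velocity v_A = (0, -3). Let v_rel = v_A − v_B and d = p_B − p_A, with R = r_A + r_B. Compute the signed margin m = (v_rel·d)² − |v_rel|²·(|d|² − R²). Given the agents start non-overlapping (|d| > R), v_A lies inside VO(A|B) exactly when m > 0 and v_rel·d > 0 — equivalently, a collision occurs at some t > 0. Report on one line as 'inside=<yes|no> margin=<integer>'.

d = (3, -17),  |d|² = 298;  R = 4+2 = 6,  c = 298−6² = 262
v_rel = (5, -11),  |v_rel|² = 146;  v_rel·d = (5)·(3) + (-11)·(-17) = 202
146·t² − 404·t + 262 = 0  ⇒  m = 202² − 146·262 = 2552
m = 2552 > 0,  v_rel·d = 202 > 0  ⇒  inside

inside=yes margin=2552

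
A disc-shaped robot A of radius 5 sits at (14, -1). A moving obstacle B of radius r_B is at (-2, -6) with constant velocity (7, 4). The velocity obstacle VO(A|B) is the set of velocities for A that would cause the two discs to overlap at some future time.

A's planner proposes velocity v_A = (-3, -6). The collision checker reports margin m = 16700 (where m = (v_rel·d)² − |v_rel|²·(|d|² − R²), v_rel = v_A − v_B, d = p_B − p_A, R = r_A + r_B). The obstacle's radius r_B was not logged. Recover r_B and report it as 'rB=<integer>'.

m = 16700
d = (-16, -5);  v_rel = (-10, -10),  |v_rel|² = 200
v_rel×d = (-10)·(-5) − (-10)·(-16) = -110
since m = R²·200 − (-110)²:  R² = (12100 + 16700) / 200 = 144
R = √144 = 12  ⇒  r_B = 12 − 5 = 7

rB=7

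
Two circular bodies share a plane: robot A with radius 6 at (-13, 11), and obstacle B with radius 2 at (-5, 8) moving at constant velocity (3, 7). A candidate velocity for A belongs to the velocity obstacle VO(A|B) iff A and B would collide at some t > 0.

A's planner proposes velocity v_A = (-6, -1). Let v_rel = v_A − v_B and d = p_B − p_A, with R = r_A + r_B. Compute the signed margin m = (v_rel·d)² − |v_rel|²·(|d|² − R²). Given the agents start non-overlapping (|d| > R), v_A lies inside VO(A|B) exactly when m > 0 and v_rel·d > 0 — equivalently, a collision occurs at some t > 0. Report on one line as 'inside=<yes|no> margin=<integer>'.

d = (8, -3),  |d|² = 73;  R = 6+2 = 8,  c = 73−8² = 9
v_rel = (-9, -8),  |v_rel|² = 145;  v_rel·d = (-9)·(8) + (-8)·(-3) = -48
145·t² + 96·t + 9 = 0  ⇒  m = (-48)² − 145·9 = 999
m = 999 > 0,  v_rel·d = -48 < 0  ⇒  outside

inside=no margin=999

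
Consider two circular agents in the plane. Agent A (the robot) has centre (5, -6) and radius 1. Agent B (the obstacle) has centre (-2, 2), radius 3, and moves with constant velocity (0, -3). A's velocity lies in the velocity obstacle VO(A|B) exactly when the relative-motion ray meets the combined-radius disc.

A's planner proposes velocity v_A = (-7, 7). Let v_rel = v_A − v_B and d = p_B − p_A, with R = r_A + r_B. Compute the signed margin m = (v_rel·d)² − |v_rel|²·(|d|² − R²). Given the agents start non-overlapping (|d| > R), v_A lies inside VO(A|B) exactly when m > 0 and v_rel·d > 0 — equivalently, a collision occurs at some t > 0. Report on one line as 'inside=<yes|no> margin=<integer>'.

d = (-7, 8),  |d|² = 113;  R = 1+3 = 4,  c = 113−4² = 97
v_rel = (-7, 10),  |v_rel|² = 149;  v_rel·d = (-7)·(-7) + (10)·(8) = 129
149·t² − 258·t + 97 = 0  ⇒  m = 129² − 149·97 = 2188
m = 2188 > 0,  v_rel·d = 129 > 0  ⇒  inside

inside=yes margin=2188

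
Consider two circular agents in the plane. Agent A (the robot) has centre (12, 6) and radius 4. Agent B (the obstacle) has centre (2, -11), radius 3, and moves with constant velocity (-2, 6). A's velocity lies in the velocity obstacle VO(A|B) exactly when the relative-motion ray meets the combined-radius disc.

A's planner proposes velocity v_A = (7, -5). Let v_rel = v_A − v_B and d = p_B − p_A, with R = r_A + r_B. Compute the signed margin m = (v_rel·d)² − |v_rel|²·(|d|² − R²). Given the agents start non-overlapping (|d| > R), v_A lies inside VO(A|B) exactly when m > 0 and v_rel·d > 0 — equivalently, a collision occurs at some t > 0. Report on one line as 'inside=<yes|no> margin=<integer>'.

d = (-10, -17),  |d|² = 389;  R = 4+3 = 7,  c = 389−7² = 340
v_rel = (9, -11),  |v_rel|² = 202;  v_rel·d = (9)·(-10) + (-11)·(-17) = 97
202·t² − 194·t + 340 = 0  ⇒  m = 97² − 202·340 = -59271
m = -59271 < 0,  v_rel·d = 97 > 0  ⇒  outside

inside=no margin=-59271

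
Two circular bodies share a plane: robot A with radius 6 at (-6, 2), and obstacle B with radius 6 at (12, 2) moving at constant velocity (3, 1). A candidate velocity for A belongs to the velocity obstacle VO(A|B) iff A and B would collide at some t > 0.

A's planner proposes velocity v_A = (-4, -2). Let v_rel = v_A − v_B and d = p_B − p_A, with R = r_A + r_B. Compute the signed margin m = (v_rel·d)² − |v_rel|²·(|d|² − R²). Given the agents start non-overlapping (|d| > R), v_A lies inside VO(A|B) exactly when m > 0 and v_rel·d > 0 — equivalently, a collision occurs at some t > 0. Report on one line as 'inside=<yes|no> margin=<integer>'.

d = (18, 0),  |d|² = 324;  R = 6+6 = 12,  c = 324−12² = 180
v_rel = (-7, -3),  |v_rel|² = 58;  v_rel·d = (-7)·(18) + (-3)·(0) = -126
58·t² + 252·t + 180 = 0  ⇒  m = (-126)² − 58·180 = 5436
m = 5436 > 0,  v_rel·d = -126 < 0  ⇒  outside

inside=no margin=5436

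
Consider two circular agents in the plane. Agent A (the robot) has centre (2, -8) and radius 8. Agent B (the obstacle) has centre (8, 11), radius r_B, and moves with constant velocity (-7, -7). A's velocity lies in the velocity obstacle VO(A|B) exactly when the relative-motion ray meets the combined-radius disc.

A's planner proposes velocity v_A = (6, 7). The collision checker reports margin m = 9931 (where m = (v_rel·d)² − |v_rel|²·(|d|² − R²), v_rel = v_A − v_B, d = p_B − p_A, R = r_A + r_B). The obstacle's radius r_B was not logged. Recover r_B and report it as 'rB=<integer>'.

m = 9931
d = (6, 19);  v_rel = (13, 14),  |v_rel|² = 365
v_rel×d = (13)·(19) − (14)·(6) = 163
since m = R²·365 − 163²:  R² = (26569 + 9931) / 365 = 100
R = √100 = 10  ⇒  r_B = 10 − 8 = 2

rB=2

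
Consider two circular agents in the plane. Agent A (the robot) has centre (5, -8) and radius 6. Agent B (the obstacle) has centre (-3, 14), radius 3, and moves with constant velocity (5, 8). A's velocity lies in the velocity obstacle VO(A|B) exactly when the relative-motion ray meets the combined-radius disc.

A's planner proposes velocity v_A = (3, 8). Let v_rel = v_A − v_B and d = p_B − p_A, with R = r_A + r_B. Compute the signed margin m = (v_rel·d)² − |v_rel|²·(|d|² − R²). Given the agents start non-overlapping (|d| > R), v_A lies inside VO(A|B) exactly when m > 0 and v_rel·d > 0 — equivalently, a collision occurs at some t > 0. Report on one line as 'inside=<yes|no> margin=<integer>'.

d = (-8, 22),  |d|² = 548;  R = 6+3 = 9,  c = 548−9² = 467
v_rel = (-2, 0),  |v_rel|² = 4;  v_rel·d = (-2)·(-8) + (0)·(22) = 16
4·t² − 32·t + 467 = 0  ⇒  m = 16² − 4·467 = -1612
m = -1612 < 0,  v_rel·d = 16 > 0  ⇒  outside

inside=no margin=-1612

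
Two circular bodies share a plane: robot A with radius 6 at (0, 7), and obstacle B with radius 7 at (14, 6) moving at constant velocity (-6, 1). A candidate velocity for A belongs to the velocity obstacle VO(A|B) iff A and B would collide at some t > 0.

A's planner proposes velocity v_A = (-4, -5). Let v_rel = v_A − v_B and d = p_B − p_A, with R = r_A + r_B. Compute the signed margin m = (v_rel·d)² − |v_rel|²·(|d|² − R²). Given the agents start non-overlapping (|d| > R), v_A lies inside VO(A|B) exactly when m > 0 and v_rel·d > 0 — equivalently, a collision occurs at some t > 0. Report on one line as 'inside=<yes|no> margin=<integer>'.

d = (14, -1),  |d|² = 197;  R = 6+7 = 13,  c = 197−13² = 28
v_rel = (2, -6),  |v_rel|² = 40;  v_rel·d = (2)·(14) + (-6)·(-1) = 34
40·t² − 68·t + 28 = 0  ⇒  m = 34² − 40·28 = 36
m = 36 > 0,  v_rel·d = 34 > 0  ⇒  inside

inside=yes margin=36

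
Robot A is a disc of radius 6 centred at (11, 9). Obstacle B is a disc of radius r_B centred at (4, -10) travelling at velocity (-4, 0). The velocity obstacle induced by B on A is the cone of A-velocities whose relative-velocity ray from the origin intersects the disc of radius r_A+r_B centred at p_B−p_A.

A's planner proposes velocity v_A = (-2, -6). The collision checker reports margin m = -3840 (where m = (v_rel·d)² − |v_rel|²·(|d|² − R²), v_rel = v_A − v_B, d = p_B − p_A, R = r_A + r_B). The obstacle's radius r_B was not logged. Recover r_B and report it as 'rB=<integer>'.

m = -3840
d = (-7, -19);  v_rel = (2, -6),  |v_rel|² = 40
v_rel×d = (2)·(-19) − (-6)·(-7) = -80
since m = R²·40 − (-80)²:  R² = (6400 + -3840) / 40 = 64
R = √64 = 8  ⇒  r_B = 8 − 6 = 2

rB=2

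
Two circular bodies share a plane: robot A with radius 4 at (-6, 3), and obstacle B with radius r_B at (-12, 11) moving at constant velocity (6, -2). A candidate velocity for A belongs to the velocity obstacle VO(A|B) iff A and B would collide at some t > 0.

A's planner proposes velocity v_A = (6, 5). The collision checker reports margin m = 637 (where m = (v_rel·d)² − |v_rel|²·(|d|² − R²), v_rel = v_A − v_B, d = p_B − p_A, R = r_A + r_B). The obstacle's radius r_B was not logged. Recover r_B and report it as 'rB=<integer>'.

m = 637
d = (-6, 8);  v_rel = (0, 7),  |v_rel|² = 49
v_rel×d = (0)·(8) − (7)·(-6) = 42
since m = R²·49 − 42²:  R² = (1764 + 637) / 49 = 49
R = √49 = 7  ⇒  r_B = 7 − 4 = 3

rB=3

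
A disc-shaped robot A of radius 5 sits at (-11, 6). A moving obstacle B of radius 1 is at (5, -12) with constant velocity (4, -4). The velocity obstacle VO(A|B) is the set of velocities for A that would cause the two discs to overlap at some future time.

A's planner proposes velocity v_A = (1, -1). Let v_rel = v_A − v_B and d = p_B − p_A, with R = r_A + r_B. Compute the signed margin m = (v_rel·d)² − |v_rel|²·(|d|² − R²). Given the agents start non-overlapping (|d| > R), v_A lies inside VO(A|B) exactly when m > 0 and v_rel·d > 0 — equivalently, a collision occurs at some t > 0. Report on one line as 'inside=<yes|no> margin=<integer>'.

d = (16, -18),  |d|² = 580;  R = 5+1 = 6,  c = 580−6² = 544
v_rel = (-3, 3),  |v_rel|² = 18;  v_rel·d = (-3)·(16) + (3)·(-18) = -102
18·t² + 204·t + 544 = 0  ⇒  m = (-102)² − 18·544 = 612
m = 612 > 0,  v_rel·d = -102 < 0  ⇒  outside

inside=no margin=612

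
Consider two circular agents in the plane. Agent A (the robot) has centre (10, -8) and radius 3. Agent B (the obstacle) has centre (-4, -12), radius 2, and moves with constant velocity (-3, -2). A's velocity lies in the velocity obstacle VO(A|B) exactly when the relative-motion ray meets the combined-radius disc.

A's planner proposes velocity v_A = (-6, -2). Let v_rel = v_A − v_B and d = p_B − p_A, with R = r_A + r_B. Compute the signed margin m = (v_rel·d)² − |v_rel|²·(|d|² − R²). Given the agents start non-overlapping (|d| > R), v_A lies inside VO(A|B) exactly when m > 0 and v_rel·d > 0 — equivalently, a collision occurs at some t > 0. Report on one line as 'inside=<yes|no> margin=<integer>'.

d = (-14, -4),  |d|² = 212;  R = 3+2 = 5,  c = 212−5² = 187
v_rel = (-3, 0),  |v_rel|² = 9;  v_rel·d = (-3)·(-14) + (0)·(-4) = 42
9·t² − 84·t + 187 = 0  ⇒  m = 42² − 9·187 = 81
m = 81 > 0,  v_rel·d = 42 > 0  ⇒  inside

inside=yes margin=81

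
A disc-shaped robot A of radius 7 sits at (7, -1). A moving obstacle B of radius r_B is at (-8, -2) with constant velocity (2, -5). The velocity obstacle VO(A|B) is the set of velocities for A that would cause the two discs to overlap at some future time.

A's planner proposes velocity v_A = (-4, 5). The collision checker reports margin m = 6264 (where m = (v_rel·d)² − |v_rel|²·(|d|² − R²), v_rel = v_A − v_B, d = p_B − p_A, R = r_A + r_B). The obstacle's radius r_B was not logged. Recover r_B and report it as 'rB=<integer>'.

m = 6264
d = (-15, -1);  v_rel = (-6, 10),  |v_rel|² = 136
v_rel×d = (-6)·(-1) − (10)·(-15) = 156
since m = R²·136 − 156²:  R² = (24336 + 6264) / 136 = 225
R = √225 = 15  ⇒  r_B = 15 − 7 = 8

rB=8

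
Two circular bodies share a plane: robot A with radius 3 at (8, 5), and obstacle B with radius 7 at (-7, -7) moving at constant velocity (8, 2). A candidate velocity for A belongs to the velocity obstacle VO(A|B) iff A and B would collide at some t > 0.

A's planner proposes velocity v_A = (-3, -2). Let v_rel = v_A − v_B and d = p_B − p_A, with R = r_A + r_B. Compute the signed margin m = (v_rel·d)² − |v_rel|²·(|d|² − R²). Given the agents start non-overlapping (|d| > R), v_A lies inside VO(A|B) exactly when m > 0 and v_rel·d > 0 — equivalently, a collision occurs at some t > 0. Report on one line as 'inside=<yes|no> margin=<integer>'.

d = (-15, -12),  |d|² = 369;  R = 3+7 = 10,  c = 369−10² = 269
v_rel = (-11, -4),  |v_rel|² = 137;  v_rel·d = (-11)·(-15) + (-4)·(-12) = 213
137·t² − 426·t + 269 = 0  ⇒  m = 213² − 137·269 = 8516
m = 8516 > 0,  v_rel·d = 213 > 0  ⇒  inside

inside=yes margin=8516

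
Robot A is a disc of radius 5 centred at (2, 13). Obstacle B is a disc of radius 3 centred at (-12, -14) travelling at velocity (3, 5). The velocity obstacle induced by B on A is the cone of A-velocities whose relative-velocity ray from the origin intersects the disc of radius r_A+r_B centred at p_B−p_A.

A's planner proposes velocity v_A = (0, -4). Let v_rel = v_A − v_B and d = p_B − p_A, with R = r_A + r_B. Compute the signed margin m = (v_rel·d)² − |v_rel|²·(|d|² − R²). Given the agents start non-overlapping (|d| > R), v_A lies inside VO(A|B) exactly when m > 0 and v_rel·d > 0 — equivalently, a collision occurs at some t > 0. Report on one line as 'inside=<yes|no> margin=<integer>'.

d = (-14, -27),  |d|² = 925;  R = 5+3 = 8,  c = 925−8² = 861
v_rel = (-3, -9),  |v_rel|² = 90;  v_rel·d = (-3)·(-14) + (-9)·(-27) = 285
90·t² − 570·t + 861 = 0  ⇒  m = 285² − 90·861 = 3735
m = 3735 > 0,  v_rel·d = 285 > 0  ⇒  inside

inside=yes margin=3735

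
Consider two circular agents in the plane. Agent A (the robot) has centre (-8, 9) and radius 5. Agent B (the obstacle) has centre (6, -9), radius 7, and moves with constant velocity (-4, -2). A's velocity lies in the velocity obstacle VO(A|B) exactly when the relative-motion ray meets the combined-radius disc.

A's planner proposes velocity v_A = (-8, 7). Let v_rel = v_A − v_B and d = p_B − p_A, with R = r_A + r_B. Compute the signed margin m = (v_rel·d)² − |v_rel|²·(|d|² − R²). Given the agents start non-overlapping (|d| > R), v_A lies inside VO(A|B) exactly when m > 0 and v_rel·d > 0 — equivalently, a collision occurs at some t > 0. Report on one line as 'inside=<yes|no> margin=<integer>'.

d = (14, -18),  |d|² = 520;  R = 5+7 = 12,  c = 520−12² = 376
v_rel = (-4, 9),  |v_rel|² = 97;  v_rel·d = (-4)·(14) + (9)·(-18) = -218
97·t² + 436·t + 376 = 0  ⇒  m = (-218)² − 97·376 = 11052
m = 11052 > 0,  v_rel·d = -218 < 0  ⇒  outside

inside=no margin=11052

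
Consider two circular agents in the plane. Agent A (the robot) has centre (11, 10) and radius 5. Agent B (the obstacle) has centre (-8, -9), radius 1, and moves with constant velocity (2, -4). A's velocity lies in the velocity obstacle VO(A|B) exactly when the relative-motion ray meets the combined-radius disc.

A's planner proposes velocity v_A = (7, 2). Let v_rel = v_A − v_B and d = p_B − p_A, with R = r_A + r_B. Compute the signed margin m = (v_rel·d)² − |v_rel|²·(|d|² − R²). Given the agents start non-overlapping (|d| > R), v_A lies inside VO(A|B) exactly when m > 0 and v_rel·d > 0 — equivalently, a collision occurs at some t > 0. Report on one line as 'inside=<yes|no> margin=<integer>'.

d = (-19, -19),  |d|² = 722;  R = 5+1 = 6,  c = 722−6² = 686
v_rel = (5, 6),  |v_rel|² = 61;  v_rel·d = (5)·(-19) + (6)·(-19) = -209
61·t² + 418·t + 686 = 0  ⇒  m = (-209)² − 61·686 = 1835
m = 1835 > 0,  v_rel·d = -209 < 0  ⇒  outside

inside=no margin=1835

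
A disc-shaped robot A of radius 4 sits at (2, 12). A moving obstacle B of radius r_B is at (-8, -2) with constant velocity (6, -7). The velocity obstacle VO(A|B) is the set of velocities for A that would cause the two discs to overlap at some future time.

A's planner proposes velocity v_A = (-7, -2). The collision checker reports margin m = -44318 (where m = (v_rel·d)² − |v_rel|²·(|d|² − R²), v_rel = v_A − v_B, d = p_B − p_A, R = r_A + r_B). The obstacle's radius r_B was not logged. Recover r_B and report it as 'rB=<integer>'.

m = -44318
d = (-10, -14);  v_rel = (-13, 5),  |v_rel|² = 194
v_rel×d = (-13)·(-14) − (5)·(-10) = 232
since m = R²·194 − 232²:  R² = (53824 + -44318) / 194 = 49
R = √49 = 7  ⇒  r_B = 7 − 4 = 3

rB=3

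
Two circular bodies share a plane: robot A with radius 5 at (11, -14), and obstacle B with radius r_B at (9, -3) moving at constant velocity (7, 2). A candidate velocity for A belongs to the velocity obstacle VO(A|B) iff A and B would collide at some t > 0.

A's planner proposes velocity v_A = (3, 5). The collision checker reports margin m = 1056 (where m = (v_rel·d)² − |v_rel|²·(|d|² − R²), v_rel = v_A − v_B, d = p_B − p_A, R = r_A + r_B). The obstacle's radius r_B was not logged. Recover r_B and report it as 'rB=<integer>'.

m = 1056
d = (-2, 11);  v_rel = (-4, 3),  |v_rel|² = 25
v_rel×d = (-4)·(11) − (3)·(-2) = -38
since m = R²·25 − (-38)²:  R² = (1444 + 1056) / 25 = 100
R = √100 = 10  ⇒  r_B = 10 − 5 = 5

rB=5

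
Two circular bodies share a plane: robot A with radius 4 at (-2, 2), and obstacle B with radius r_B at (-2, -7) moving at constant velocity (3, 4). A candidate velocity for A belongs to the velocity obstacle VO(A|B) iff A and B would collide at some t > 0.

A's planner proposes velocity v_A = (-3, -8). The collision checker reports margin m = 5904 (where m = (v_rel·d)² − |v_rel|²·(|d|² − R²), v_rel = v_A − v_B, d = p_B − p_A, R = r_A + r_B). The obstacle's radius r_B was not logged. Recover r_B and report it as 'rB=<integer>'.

m = 5904
d = (0, -9);  v_rel = (-6, -12),  |v_rel|² = 180
v_rel×d = (-6)·(-9) − (-12)·(0) = 54
since m = R²·180 − 54²:  R² = (2916 + 5904) / 180 = 49
R = √49 = 7  ⇒  r_B = 7 − 4 = 3

rB=3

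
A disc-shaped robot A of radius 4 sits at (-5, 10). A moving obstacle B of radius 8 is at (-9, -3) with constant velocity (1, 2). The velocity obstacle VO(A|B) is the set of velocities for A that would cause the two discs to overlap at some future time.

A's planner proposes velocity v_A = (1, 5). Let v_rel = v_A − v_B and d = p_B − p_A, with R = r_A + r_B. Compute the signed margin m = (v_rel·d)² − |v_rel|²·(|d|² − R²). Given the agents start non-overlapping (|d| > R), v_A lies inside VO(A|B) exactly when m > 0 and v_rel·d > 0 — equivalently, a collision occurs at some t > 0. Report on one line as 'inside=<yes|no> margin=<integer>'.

d = (-4, -13),  |d|² = 185;  R = 4+8 = 12,  c = 185−12² = 41
v_rel = (0, 3),  |v_rel|² = 9;  v_rel·d = (0)·(-4) + (3)·(-13) = -39
9·t² + 78·t + 41 = 0  ⇒  m = (-39)² − 9·41 = 1152
m = 1152 > 0,  v_rel·d = -39 < 0  ⇒  outside

inside=no margin=1152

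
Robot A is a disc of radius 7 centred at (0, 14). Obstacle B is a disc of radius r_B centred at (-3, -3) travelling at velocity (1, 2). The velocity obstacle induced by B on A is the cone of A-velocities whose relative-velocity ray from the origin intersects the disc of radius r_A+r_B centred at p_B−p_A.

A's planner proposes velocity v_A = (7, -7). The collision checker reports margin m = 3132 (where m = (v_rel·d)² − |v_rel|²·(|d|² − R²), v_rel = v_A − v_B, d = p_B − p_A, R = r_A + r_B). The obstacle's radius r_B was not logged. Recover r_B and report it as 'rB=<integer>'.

m = 3132
d = (-3, -17);  v_rel = (6, -9),  |v_rel|² = 117
v_rel×d = (6)·(-17) − (-9)·(-3) = -129
since m = R²·117 − (-129)²:  R² = (16641 + 3132) / 117 = 169
R = √169 = 13  ⇒  r_B = 13 − 7 = 6

rB=6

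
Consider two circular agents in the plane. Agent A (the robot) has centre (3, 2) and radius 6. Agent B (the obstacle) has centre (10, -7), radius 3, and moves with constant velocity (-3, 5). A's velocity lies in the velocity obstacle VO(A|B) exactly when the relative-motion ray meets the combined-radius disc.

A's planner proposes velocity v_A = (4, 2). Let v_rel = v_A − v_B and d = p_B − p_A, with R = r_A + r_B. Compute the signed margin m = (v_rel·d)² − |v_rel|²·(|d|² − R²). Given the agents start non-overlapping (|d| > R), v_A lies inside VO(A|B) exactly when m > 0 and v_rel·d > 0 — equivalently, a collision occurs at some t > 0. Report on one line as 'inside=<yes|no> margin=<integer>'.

d = (7, -9),  |d|² = 130;  R = 6+3 = 9,  c = 130−9² = 49
v_rel = (7, -3),  |v_rel|² = 58;  v_rel·d = (7)·(7) + (-3)·(-9) = 76
58·t² − 152·t + 49 = 0  ⇒  m = 76² − 58·49 = 2934
m = 2934 > 0,  v_rel·d = 76 > 0  ⇒  inside

inside=yes margin=2934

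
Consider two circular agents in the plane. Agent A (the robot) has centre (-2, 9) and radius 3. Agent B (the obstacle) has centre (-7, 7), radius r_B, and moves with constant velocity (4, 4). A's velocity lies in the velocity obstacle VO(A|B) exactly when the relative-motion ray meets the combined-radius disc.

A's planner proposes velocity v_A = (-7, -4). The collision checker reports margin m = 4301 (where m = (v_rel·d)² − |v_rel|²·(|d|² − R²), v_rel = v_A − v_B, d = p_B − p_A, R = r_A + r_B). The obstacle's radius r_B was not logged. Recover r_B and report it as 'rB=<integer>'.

m = 4301
d = (-5, -2);  v_rel = (-11, -8),  |v_rel|² = 185
v_rel×d = (-11)·(-2) − (-8)·(-5) = -18
since m = R²·185 − (-18)²:  R² = (324 + 4301) / 185 = 25
R = √25 = 5  ⇒  r_B = 5 − 3 = 2

rB=2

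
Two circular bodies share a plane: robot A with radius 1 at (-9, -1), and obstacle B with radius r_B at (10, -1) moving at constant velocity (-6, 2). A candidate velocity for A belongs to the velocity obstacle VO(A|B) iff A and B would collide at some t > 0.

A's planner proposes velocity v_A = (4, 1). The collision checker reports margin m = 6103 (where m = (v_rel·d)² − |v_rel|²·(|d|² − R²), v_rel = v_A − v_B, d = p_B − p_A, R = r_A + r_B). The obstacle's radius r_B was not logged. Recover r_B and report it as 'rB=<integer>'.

m = 6103
d = (19, 0);  v_rel = (10, -1),  |v_rel|² = 101
v_rel×d = (10)·(0) − (-1)·(19) = 19
since m = R²·101 − 19²:  R² = (361 + 6103) / 101 = 64
R = √64 = 8  ⇒  r_B = 8 − 1 = 7

rB=7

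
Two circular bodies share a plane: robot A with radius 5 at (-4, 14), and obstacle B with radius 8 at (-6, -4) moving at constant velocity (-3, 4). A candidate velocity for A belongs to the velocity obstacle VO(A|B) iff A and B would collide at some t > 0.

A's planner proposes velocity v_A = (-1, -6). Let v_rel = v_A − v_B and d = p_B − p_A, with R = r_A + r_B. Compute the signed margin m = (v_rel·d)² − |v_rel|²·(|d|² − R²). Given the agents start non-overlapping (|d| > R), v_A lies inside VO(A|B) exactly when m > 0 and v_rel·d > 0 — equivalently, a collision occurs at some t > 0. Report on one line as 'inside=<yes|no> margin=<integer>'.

d = (-2, -18),  |d|² = 328;  R = 5+8 = 13,  c = 328−13² = 159
v_rel = (2, -10),  |v_rel|² = 104;  v_rel·d = (2)·(-2) + (-10)·(-18) = 176
104·t² − 352·t + 159 = 0  ⇒  m = 176² − 104·159 = 14440
m = 14440 > 0,  v_rel·d = 176 > 0  ⇒  inside

inside=yes margin=14440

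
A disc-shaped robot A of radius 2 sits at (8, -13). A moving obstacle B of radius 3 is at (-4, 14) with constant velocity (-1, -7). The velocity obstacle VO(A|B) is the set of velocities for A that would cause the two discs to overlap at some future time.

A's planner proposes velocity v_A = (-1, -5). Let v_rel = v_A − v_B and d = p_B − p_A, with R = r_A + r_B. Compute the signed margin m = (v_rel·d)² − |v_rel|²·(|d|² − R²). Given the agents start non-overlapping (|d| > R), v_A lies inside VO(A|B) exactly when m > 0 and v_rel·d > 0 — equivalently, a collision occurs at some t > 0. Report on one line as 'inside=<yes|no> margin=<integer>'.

d = (-12, 27),  |d|² = 873;  R = 2+3 = 5,  c = 873−5² = 848
v_rel = (0, 2),  |v_rel|² = 4;  v_rel·d = (0)·(-12) + (2)·(27) = 54
4·t² − 108·t + 848 = 0  ⇒  m = 54² − 4·848 = -476
m = -476 < 0,  v_rel·d = 54 > 0  ⇒  outside

inside=no margin=-476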